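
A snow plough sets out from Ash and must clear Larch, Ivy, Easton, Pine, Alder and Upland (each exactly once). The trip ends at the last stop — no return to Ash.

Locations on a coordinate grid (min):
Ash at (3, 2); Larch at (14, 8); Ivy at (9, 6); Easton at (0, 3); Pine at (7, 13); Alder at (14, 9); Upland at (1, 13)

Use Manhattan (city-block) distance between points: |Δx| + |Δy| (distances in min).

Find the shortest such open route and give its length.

There are 6! = 720 possible orderings.
Ash - Larch - Ivy - Easton - Pine - Alder - Upland: 17+7+12+17+11+17 = 81
Ash - Larch - Ivy - Easton - Pine - Upland - Alder: 17+7+12+17+6+17 = 76
Ash - Larch - Ivy - Easton - Alder - Pine - Upland: 17+7+12+20+11+6 = 73
Ash - Larch - Ivy - Easton - Alder - Upland - Pine: 17+7+12+20+17+6 = 79
Ash - Larch - Ivy - Easton - Upland - Pine - Alder: 17+7+12+11+6+11 = 64
Ash - Larch - Ivy - Easton - Upland - Alder - Pine: 17+7+12+11+17+11 = 75
Ash - Larch - Ivy - Pine - Easton - Alder - Upland: 17+7+9+17+20+17 = 87
Ash - Larch - Ivy - Pine - Easton - Upland - Alder: 17+7+9+17+11+17 = 78
… (712 more)
Ash - Easton - Upland - Pine - Ivy - Larch - Alder: 4+11+6+9+7+1 = 38  ← best
The minimum is 38.
One shortest path: Ash → Easton → Upland → Pine → Ivy → Larch → Alder.

Shortest open route: 38 min.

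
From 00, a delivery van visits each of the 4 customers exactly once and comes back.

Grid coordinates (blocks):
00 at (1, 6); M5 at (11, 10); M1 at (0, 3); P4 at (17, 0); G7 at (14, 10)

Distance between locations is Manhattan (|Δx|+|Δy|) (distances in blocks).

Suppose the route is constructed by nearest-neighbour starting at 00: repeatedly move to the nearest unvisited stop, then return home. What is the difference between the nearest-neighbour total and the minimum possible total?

The nearest-neighbour route is 6 blocks longer than optimal.

From 00: M1=4, M5=14, G7=17, P4=22 → choose M1 (4).
From M1: M5=18, P4=20, G7=21 → choose M5 (18).
From M5: G7=3, P4=16 → choose G7 (3).
From G7: P4=13 → choose P4 (13).
NN route 00 → M1 → M5 → G7 → P4 → 00 costs 60.
Optimal: 00 → M5 → G7 → P4 → M1 → 00 costs 54 (by enumerating all 12 distinct tours).
Excess = 60 − 54 = 6.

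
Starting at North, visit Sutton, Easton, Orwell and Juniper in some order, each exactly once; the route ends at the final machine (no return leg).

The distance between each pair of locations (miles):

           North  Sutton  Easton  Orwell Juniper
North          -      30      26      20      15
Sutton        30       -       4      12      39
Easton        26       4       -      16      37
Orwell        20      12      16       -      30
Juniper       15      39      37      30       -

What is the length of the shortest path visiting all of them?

There are 4! = 24 possible orderings.
North→Sutton→Easton→Orwell→Juniper: 30+4+16+30 = 80
North→Sutton→Easton→Juniper→Orwell: 30+4+37+30 = 101
North→Sutton→Orwell→Easton→Juniper: 30+12+16+37 = 95
North→Sutton→Orwell→Juniper→Easton: 30+12+30+37 = 109
North→Sutton→Juniper→Easton→Orwell: 30+39+37+16 = 122
North→Sutton→Juniper→Orwell→Easton: 30+39+30+16 = 115
North→Easton→Sutton→Orwell→Juniper: 26+4+12+30 = 72
North→Easton→Sutton→Juniper→Orwell: 26+4+39+30 = 99
North→Easton→Orwell→Sutton→Juniper: 26+16+12+39 = 93
North→Easton→Orwell→Juniper→Sutton: 26+16+30+39 = 111
North→Easton→Juniper→Sutton→Orwell: 26+37+39+12 = 114
North→Easton→Juniper→Orwell→Sutton: 26+37+30+12 = 105
North→Orwell→Sutton→Easton→Juniper: 20+12+4+37 = 73
North→Orwell→Sutton→Juniper→Easton: 20+12+39+37 = 108
… (10 more)
North→Juniper→Orwell→Sutton→Easton: 15+30+12+4 = 61  ← best
The minimum is 61.
One shortest path: North → Juniper → Orwell → Sutton → Easton.

Shortest open route: 61 miles.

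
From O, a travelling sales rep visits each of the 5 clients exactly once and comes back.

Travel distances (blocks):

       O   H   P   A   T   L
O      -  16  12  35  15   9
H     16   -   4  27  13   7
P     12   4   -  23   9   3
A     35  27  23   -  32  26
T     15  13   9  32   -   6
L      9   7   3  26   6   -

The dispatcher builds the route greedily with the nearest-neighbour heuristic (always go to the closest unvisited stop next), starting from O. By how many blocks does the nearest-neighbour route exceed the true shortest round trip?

O: L=9, P=12, T=15, H=16, A=35 ⇒ L
L: P=3, T=6, H=7, A=26 ⇒ P
P: H=4, T=9, A=23 ⇒ H
H: T=13, A=27 ⇒ T
T: A=32 ⇒ A
NN route O → L → P → H → T → A → O costs 96.
Optimal: O → H → P → A → T → L → O costs 90 (by enumerating all 60 distinct tours).
Excess = 96 − 90 = 6.

6 blocks longer than the optimal tour.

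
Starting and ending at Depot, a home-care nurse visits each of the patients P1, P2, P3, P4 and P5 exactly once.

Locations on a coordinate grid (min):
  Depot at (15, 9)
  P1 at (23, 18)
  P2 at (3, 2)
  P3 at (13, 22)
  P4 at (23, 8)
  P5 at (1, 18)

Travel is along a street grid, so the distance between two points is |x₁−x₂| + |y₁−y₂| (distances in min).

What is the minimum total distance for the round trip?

Minimum total distance: 86 min.

With 5 stops there are 5!/2 = 60 distinct round trips (a route and its reverse cost the same).
Depot-P1-P2-P3-P4-P5-Depot: 17+36+30+24+32+23 = 162
Depot-P1-P2-P3-P5-P4-Depot: 17+36+30+16+32+9 = 140
Depot-P1-P2-P4-P3-P5-Depot: 17+36+26+24+16+23 = 142
Depot-P1-P2-P4-P5-P3-Depot: 17+36+26+32+16+15 = 142
Depot-P1-P2-P5-P3-P4-Depot: 17+36+18+16+24+9 = 120
Depot-P1-P2-P5-P4-P3-Depot: 17+36+18+32+24+15 = 142
Depot-P1-P3-P2-P4-P5-Depot: 17+14+30+26+32+23 = 142
Depot-P1-P3-P2-P5-P4-Depot: 17+14+30+18+32+9 = 120
Depot-P1-P3-P4-P2-P5-Depot: 17+14+24+26+18+23 = 122
Depot-P1-P3-P4-P5-P2-Depot: 17+14+24+32+18+19 = 124
Depot-P1-P3-P5-P2-P4-Depot: 17+14+16+18+26+9 = 100
Depot-P1-P3-P5-P4-P2-Depot: 17+14+16+32+26+19 = 124
Depot-P1-P4-P2-P3-P5-Depot: 17+10+26+30+16+23 = 122
Depot-P1-P4-P2-P5-P3-Depot: 17+10+26+18+16+15 = 102
… (46 more)
Depot-P2-P5-P3-P1-P4-Depot: 19+18+16+14+10+9 = 86  ← best
The minimum is 86.
One optimal route: Depot → P2 → P5 → P3 → P1 → P4 → Depot (or its reverse).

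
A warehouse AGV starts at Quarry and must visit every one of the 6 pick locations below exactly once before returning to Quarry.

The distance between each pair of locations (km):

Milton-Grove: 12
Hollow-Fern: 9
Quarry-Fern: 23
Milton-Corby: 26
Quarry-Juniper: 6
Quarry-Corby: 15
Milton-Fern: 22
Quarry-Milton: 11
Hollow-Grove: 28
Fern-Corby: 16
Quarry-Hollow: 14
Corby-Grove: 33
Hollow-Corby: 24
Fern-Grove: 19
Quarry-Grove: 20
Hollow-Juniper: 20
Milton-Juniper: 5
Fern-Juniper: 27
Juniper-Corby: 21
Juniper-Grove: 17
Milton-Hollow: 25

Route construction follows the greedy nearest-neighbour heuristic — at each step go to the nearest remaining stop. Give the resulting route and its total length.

At Quarry the remaining stops are Juniper 6, Milton 11, Hollow 14, Corby 15, Grove 20, Fern 23; go to Juniper.
At Juniper the remaining stops are Milton 5, Grove 17, Hollow 20, Corby 21, Fern 27; go to Milton.
At Milton the remaining stops are Grove 12, Fern 22, Hollow 25, Corby 26; go to Grove.
At Grove the remaining stops are Fern 19, Hollow 28, Corby 33; go to Fern.
At Fern the remaining stops are Hollow 9, Corby 16; go to Hollow.
At Hollow the remaining stops are Corby 24; go to Corby.
Return Corby→Quarry: 15.
Total = 6 + 5 + 12 + 19 + 9 + 24 + 15 = 90.

90 km along Quarry → Juniper → Milton → Grove → Fern → Hollow → Corby → Quarry.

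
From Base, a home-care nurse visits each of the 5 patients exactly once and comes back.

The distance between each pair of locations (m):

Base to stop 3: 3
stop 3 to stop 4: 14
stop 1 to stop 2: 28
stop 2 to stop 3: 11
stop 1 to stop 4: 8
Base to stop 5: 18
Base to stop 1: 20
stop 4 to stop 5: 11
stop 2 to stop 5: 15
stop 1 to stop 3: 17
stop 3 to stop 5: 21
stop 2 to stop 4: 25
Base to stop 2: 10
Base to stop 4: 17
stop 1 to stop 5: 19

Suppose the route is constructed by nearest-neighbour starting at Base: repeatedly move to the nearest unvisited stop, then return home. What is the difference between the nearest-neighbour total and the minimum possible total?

The nearest-neighbour route is 4 m longer than optimal.

Base: stop 3=3, stop 2=10, stop 4=17, stop 5=18, stop 1=20 ⇒ stop 3
stop 3: stop 2=11, stop 4=14, stop 1=17, stop 5=21 ⇒ stop 2
stop 2: stop 5=15, stop 4=25, stop 1=28 ⇒ stop 5
stop 5: stop 4=11, stop 1=19 ⇒ stop 4
stop 4: stop 1=8 ⇒ stop 1
NN route Base → stop 3 → stop 2 → stop 5 → stop 4 → stop 1 → Base costs 68.
Optimal: Base → stop 2 → stop 5 → stop 4 → stop 1 → stop 3 → Base costs 64 (by enumerating all 60 distinct tours).
Excess = 68 − 64 = 4.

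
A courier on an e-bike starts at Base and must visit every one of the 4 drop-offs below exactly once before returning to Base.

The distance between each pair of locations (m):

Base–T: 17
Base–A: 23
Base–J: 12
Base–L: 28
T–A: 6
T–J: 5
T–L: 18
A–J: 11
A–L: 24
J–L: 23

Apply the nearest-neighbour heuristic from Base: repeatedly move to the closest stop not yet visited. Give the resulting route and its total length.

From Base: distances to unvisited — J=12, T=17, A=23, L=28. Nearest is J (12).
From J: distances to unvisited — T=5, A=11, L=23. Nearest is T (5).
From T: distances to unvisited — A=6, L=18. Nearest is A (6).
From A: distances to unvisited — L=24. Nearest is L (24).
Return L→Base: 28.
Total = 12 + 5 + 6 + 24 + 28 = 75.

Nearest-neighbour total = 75 m; route Base → J → T → A → L → Base.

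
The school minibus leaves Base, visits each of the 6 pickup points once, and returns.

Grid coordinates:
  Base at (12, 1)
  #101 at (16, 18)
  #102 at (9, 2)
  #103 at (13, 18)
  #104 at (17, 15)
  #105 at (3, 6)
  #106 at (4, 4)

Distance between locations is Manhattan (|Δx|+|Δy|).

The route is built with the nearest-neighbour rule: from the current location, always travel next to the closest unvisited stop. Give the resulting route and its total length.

Nearest-neighbour total = 62; route Base → #102 → #106 → #105 → #103 → #101 → #104 → Base.

Base → [#102:4 / #106:11 / #105:14 / #103:18 / #104:19 / #101:21] → #102 (4)
#102 → [#106:7 / #105:10 / #103:20 / #104:21 / #101:23] → #106 (7)
#106 → [#105:3 / #103:23 / #104:24 / #101:26] → #105 (3)
#105 → [#103:22 / #104:23 / #101:25] → #103 (22)
#103 → [#101:3 / #104:7] → #101 (3)
#101 → [#104:4] → #104 (4)
Return #104→Base: 19.
Total = 4 + 7 + 3 + 22 + 3 + 4 + 19 = 62.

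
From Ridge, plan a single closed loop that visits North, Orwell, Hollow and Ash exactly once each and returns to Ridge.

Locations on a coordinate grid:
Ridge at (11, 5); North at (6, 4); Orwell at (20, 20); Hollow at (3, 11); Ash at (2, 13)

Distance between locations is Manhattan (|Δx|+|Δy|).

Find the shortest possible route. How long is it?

Shortest round trip = 68.

There are 12 distinct closed tours to check (reversals are equivalent).
Ridge → North → Orwell → Hollow → Ash → Ridge: 6+30+26+3+17 = 82
Ridge → North → Orwell → Ash → Hollow → Ridge: 6+30+25+3+14 = 78
Ridge → North → Hollow → Orwell → Ash → Ridge: 6+10+26+25+17 = 84
Ridge → North → Hollow → Ash → Orwell → Ridge: 6+10+3+25+24 = 68
Ridge → North → Ash → Orwell → Hollow → Ridge: 6+13+25+26+14 = 84
Ridge → North → Ash → Hollow → Orwell → Ridge: 6+13+3+26+24 = 72
Ridge → Orwell → North → Hollow → Ash → Ridge: 24+30+10+3+17 = 84
Ridge → Orwell → North → Ash → Hollow → Ridge: 24+30+13+3+14 = 84
Ridge → Orwell → Hollow → North → Ash → Ridge: 24+26+10+13+17 = 90
Ridge → Orwell → Ash → North → Hollow → Ridge: 24+25+13+10+14 = 86
Ridge → Hollow → North → Orwell → Ash → Ridge: 14+10+30+25+17 = 96
Ridge → Hollow → Orwell → North → Ash → Ridge: 14+26+30+13+17 = 100
The minimum is 68.
One optimal route: Ridge → North → Hollow → Ash → Orwell → Ridge (or its reverse).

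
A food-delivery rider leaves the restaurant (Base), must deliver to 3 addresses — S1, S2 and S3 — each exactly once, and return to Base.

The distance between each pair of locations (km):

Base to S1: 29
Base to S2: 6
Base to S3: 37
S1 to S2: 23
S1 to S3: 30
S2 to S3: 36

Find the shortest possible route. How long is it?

With 3 stops there are 3!/2 = 3 distinct round trips (a route and its reverse cost the same).
Base - S1 - S2 - S3 - Base: 29+23+36+37 = 125
Base - S1 - S3 - S2 - Base: 29+30+36+6 = 101
Base - S2 - S1 - S3 - Base: 6+23+30+37 = 96
The minimum is 96.
One optimal route: Base → S2 → S1 → S3 → Base (or its reverse).

96 km — the shortest possible round trip.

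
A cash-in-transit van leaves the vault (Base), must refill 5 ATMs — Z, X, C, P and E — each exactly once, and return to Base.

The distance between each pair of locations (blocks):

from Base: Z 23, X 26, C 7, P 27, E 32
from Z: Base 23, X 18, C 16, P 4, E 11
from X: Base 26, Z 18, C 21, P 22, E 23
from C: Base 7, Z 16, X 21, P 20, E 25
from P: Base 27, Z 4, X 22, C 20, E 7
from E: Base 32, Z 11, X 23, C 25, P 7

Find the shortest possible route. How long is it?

Minimum total distance: 83 blocks.

Base → Z → X → C → P → E → Base: 23+18+21+20+7+32 = 121
Base → Z → X → C → E → P → Base: 23+18+21+25+7+27 = 121
Base → Z → X → P → C → E → Base: 23+18+22+20+25+32 = 140
Base → Z → X → P → E → C → Base: 23+18+22+7+25+7 = 102
Base → Z → X → E → C → P → Base: 23+18+23+25+20+27 = 136
Base → Z → X → E → P → C → Base: 23+18+23+7+20+7 = 98
Base → Z → C → X → P → E → Base: 23+16+21+22+7+32 = 121
Base → Z → C → X → E → P → Base: 23+16+21+23+7+27 = 117
Base → Z → C → P → X → E → Base: 23+16+20+22+23+32 = 136
Base → Z → C → P → E → X → Base: 23+16+20+7+23+26 = 115
Base → Z → C → E → X → P → Base: 23+16+25+23+22+27 = 136
Base → Z → C → E → P → X → Base: 23+16+25+7+22+26 = 119
Base → Z → P → X → C → E → Base: 23+4+22+21+25+32 = 127
Base → Z → P → X → E → C → Base: 23+4+22+23+25+7 = 104
… (46 more)
Base → X → E → P → Z → C → Base: 26+23+7+4+16+7 = 83  ← best
The minimum is 83.
One optimal route: Base → X → E → P → Z → C → Base (or its reverse).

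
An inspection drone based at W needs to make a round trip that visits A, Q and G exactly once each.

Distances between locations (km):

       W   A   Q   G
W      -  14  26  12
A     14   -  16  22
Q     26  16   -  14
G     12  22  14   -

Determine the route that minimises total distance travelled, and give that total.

With 3 stops there are 3!/2 = 3 distinct round trips (a route and its reverse cost the same).
W - A - Q - G - W: 14+16+14+12 = 56
W - A - G - Q - W: 14+22+14+26 = 76
W - Q - A - G - W: 26+16+22+12 = 76
The minimum is 56.
One optimal route: W → A → Q → G → W (or its reverse).

Minimum total distance: 56 km.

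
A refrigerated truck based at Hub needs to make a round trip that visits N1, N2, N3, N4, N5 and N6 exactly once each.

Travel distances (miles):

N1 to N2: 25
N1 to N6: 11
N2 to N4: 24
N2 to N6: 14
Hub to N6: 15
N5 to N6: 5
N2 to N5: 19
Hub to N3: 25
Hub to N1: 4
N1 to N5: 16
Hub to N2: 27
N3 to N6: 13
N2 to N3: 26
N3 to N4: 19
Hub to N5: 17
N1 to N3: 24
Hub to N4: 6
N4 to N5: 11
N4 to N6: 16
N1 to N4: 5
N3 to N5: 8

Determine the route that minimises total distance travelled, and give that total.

There are 360 distinct closed tours to check (reversals are equivalent).
Hub → N1 → N2 → N3 → N4 → N5 → N6 → Hub: 4+25+26+19+11+5+15 = 105
Hub → N1 → N2 → N3 → N4 → N6 → N5 → Hub: 4+25+26+19+16+5+17 = 112
Hub → N1 → N2 → N3 → N5 → N4 → N6 → Hub: 4+25+26+8+11+16+15 = 105
Hub → N1 → N2 → N3 → N5 → N6 → N4 → Hub: 4+25+26+8+5+16+6 = 90
Hub → N1 → N2 → N3 → N6 → N4 → N5 → Hub: 4+25+26+13+16+11+17 = 112
Hub → N1 → N2 → N3 → N6 → N5 → N4 → Hub: 4+25+26+13+5+11+6 = 90
Hub → N1 → N2 → N4 → N3 → N5 → N6 → Hub: 4+25+24+19+8+5+15 = 100
Hub → N1 → N2 → N4 → N3 → N6 → N5 → Hub: 4+25+24+19+13+5+17 = 107
… (352 more)
Hub → N1 → N6 → N2 → N3 → N5 → N4 → Hub: 4+11+14+26+8+11+6 = 80  ← best
The minimum is 80.
One optimal route: Hub → N1 → N6 → N2 → N3 → N5 → N4 → Hub (or its reverse).

Minimum total distance: 80 miles.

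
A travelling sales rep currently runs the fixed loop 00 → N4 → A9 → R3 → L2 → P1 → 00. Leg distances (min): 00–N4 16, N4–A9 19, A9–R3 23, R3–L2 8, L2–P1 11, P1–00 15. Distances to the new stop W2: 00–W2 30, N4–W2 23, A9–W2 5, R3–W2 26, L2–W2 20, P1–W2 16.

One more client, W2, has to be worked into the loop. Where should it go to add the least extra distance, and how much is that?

Insertion cost between consecutive stops i–j is d(i,W2) + d(W2,j) − d(i,j):
  between 00 and N4: 30 + 23 − 16 = 37
  between N4 and A9: 23 + 5 − 19 = 9
  between A9 and R3: 5 + 26 − 23 = 8
  between R3 and L2: 26 + 20 − 8 = 38
  between L2 and P1: 20 + 16 − 11 = 25
  between P1 and 00: 16 + 30 − 15 = 31
Cheapest insertion is between A9 and R3, adding 8.
New total = 92 + 8 = 100.

+8 min — insert W2 between A9 and R3.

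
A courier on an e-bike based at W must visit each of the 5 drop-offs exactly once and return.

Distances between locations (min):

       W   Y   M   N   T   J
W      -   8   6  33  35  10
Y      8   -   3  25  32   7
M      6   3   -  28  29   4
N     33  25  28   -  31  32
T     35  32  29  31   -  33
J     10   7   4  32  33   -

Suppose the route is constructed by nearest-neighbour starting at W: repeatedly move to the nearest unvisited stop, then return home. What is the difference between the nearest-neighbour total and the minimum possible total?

The nearest-neighbour route is 7 min longer than optimal.

W: M=6, Y=8, J=10, N=33, T=35 ⇒ M
M: Y=3, J=4, N=28, T=29 ⇒ Y
Y: J=7, N=25, T=32 ⇒ J
J: N=32, T=33 ⇒ N
N: T=31 ⇒ T
NN route W → M → Y → J → N → T → W costs 114.
Optimal: W → Y → N → T → M → J → W costs 107 (by enumerating all 60 distinct tours).
Excess = 114 − 107 = 7.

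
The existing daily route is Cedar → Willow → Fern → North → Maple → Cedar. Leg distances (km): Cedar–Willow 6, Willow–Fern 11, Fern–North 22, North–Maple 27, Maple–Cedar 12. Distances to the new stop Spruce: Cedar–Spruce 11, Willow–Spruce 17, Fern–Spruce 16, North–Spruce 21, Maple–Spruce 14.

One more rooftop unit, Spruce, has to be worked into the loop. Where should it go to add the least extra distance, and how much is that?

Insertion cost between consecutive stops i–j is d(i,Spruce) + d(Spruce,j) − d(i,j):
  between Cedar and Willow: 11 + 17 − 6 = 22
  between Willow and Fern: 17 + 16 − 11 = 22
  between Fern and North: 16 + 21 − 22 = 15
  between North and Maple: 21 + 14 − 27 = 8
  between Maple and Cedar: 14 + 11 − 12 = 13
Cheapest insertion is between North and Maple, adding 8.
New total = 78 + 8 = 86.

Adding 8 km by placing Spruce on the North–Maple leg.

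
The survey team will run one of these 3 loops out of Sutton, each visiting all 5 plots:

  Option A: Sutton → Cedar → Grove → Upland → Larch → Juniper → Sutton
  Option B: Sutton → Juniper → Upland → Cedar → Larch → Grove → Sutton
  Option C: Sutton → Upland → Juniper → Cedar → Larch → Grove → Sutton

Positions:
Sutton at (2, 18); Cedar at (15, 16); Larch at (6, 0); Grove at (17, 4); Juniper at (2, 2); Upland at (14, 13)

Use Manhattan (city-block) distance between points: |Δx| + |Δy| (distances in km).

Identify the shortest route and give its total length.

Option A: 15 + 14 + 12 + 21 + 6 + 16 = 84
Option B: 16 + 23 + 4 + 25 + 15 + 29 = 112
Option C: 17 + 23 + 27 + 25 + 15 + 29 = 136

84 km — Option A is the shortest.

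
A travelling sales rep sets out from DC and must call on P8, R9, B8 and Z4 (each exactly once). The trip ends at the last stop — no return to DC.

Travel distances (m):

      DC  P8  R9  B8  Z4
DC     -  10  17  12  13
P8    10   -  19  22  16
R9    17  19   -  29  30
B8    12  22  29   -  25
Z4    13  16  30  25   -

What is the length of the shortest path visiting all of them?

There are 4! = 24 possible orderings.
DC → P8 → R9 → B8 → Z4: 10+19+29+25 = 83
DC → P8 → R9 → Z4 → B8: 10+19+30+25 = 84
DC → P8 → B8 → R9 → Z4: 10+22+29+30 = 91
DC → P8 → B8 → Z4 → R9: 10+22+25+30 = 87
DC → P8 → Z4 → R9 → B8: 10+16+30+29 = 85
DC → P8 → Z4 → B8 → R9: 10+16+25+29 = 80
DC → R9 → P8 → B8 → Z4: 17+19+22+25 = 83
DC → R9 → P8 → Z4 → B8: 17+19+16+25 = 77
DC → R9 → B8 → P8 → Z4: 17+29+22+16 = 84
DC → R9 → B8 → Z4 → P8: 17+29+25+16 = 87
DC → R9 → Z4 → P8 → B8: 17+30+16+22 = 85
DC → R9 → Z4 → B8 → P8: 17+30+25+22 = 94
DC → B8 → P8 → R9 → Z4: 12+22+19+30 = 83
DC → B8 → P8 → Z4 → R9: 12+22+16+30 = 80
… (10 more)
DC → B8 → Z4 → P8 → R9: 12+25+16+19 = 72  ← best
The minimum is 72.
One shortest path: DC → B8 → Z4 → P8 → R9.

72 m — the minimum one-way total.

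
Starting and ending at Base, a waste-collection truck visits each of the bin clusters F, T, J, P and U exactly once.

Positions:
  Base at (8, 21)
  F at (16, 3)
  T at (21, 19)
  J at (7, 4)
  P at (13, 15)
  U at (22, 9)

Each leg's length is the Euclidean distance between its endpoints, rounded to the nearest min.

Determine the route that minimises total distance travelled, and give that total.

Base → F → T → J → P → U → Base: 20+17+21+13+11+18 = 100
Base → F → T → J → U → P → Base: 20+17+21+16+11+8 = 93
Base → F → T → P → J → U → Base: 20+17+9+13+16+18 = 93
Base → F → T → P → U → J → Base: 20+17+9+11+16+17 = 90
Base → F → T → U → J → P → Base: 20+17+10+16+13+8 = 84
Base → F → T → U → P → J → Base: 20+17+10+11+13+17 = 88
Base → F → J → T → P → U → Base: 20+9+21+9+11+18 = 88
Base → F → J → T → U → P → Base: 20+9+21+10+11+8 = 79
Base → F → J → P → T → U → Base: 20+9+13+9+10+18 = 79
Base → F → J → P → U → T → Base: 20+9+13+11+10+13 = 76
Base → F → J → U → T → P → Base: 20+9+16+10+9+8 = 72
Base → F → J → U → P → T → Base: 20+9+16+11+9+13 = 78
Base → F → P → T → J → U → Base: 20+12+9+21+16+18 = 96
Base → F → P → T → U → J → Base: 20+12+9+10+16+17 = 84
… (46 more)
Base → T → U → F → J → P → Base: 13+10+8+9+13+8 = 61  ← best
The minimum is 61.
One optimal route: Base → T → U → F → J → P → Base (or its reverse).

Minimum total distance: 61 min.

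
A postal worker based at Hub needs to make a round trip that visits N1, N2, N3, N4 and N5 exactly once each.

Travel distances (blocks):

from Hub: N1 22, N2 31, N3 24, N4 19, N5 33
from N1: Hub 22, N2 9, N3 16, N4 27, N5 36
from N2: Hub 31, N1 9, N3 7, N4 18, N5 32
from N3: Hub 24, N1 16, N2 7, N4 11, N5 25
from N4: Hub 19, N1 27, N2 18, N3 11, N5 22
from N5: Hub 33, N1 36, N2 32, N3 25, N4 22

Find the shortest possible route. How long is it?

Shortest round trip = 104 blocks.

Hub→N1→N2→N3→N4→N5→Hub: 22+9+7+11+22+33 = 104
Hub→N1→N2→N3→N5→N4→Hub: 22+9+7+25+22+19 = 104
Hub→N1→N2→N4→N3→N5→Hub: 22+9+18+11+25+33 = 118
Hub→N1→N2→N4→N5→N3→Hub: 22+9+18+22+25+24 = 120
Hub→N1→N2→N5→N3→N4→Hub: 22+9+32+25+11+19 = 118
Hub→N1→N2→N5→N4→N3→Hub: 22+9+32+22+11+24 = 120
Hub→N1→N3→N2→N4→N5→Hub: 22+16+7+18+22+33 = 118
Hub→N1→N3→N2→N5→N4→Hub: 22+16+7+32+22+19 = 118
Hub→N1→N3→N4→N2→N5→Hub: 22+16+11+18+32+33 = 132
Hub→N1→N3→N4→N5→N2→Hub: 22+16+11+22+32+31 = 134
Hub→N1→N3→N5→N2→N4→Hub: 22+16+25+32+18+19 = 132
Hub→N1→N3→N5→N4→N2→Hub: 22+16+25+22+18+31 = 134
Hub→N1→N4→N2→N3→N5→Hub: 22+27+18+7+25+33 = 132
Hub→N1→N4→N2→N5→N3→Hub: 22+27+18+32+25+24 = 148
… (46 more)
The minimum is 104.
One optimal route: Hub → N1 → N2 → N3 → N4 → N5 → Hub (or its reverse).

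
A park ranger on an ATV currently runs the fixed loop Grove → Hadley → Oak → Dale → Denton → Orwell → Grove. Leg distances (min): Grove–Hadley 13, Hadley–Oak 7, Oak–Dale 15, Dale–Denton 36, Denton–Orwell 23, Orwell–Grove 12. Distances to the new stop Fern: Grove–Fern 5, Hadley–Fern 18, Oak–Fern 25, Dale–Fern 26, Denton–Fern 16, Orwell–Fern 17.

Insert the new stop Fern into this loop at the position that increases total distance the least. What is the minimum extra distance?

Minimum extra distance: 6 min, inserting Fern between Dale and Denton.

Insertion cost between consecutive stops i–j is d(i,Fern) + d(Fern,j) − d(i,j):
  between Grove and Hadley: 5 + 18 − 13 = 10
  between Hadley and Oak: 18 + 25 − 7 = 36
  between Oak and Dale: 25 + 26 − 15 = 36
  between Dale and Denton: 26 + 16 − 36 = 6
  between Denton and Orwell: 16 + 17 − 23 = 10
  between Orwell and Grove: 17 + 5 − 12 = 10
Cheapest insertion is between Dale and Denton, adding 6.
New total = 106 + 6 = 112.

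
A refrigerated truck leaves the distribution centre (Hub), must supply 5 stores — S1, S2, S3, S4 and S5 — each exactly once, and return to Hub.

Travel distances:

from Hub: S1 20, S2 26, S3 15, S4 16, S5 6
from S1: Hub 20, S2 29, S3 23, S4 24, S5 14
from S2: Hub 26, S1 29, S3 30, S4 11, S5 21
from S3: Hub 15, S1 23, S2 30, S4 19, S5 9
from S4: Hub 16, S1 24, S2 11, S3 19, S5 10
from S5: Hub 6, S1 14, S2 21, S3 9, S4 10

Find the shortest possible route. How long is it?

Minimum total distance: 94.

With 5 stops there are 5!/2 = 60 distinct round trips (a route and its reverse cost the same).
Hub→S1→S2→S3→S4→S5→Hub: 20+29+30+19+10+6 = 114
Hub→S1→S2→S3→S5→S4→Hub: 20+29+30+9+10+16 = 114
Hub→S1→S2→S4→S3→S5→Hub: 20+29+11+19+9+6 = 94
Hub→S1→S2→S4→S5→S3→Hub: 20+29+11+10+9+15 = 94
Hub→S1→S2→S5→S3→S4→Hub: 20+29+21+9+19+16 = 114
Hub→S1→S2→S5→S4→S3→Hub: 20+29+21+10+19+15 = 114
Hub→S1→S3→S2→S4→S5→Hub: 20+23+30+11+10+6 = 100
Hub→S1→S3→S2→S5→S4→Hub: 20+23+30+21+10+16 = 120
Hub→S1→S3→S4→S2→S5→Hub: 20+23+19+11+21+6 = 100
Hub→S1→S3→S4→S5→S2→Hub: 20+23+19+10+21+26 = 119
Hub→S1→S3→S5→S2→S4→Hub: 20+23+9+21+11+16 = 100
Hub→S1→S3→S5→S4→S2→Hub: 20+23+9+10+11+26 = 99
Hub→S1→S4→S2→S3→S5→Hub: 20+24+11+30+9+6 = 100
Hub→S1→S4→S2→S5→S3→Hub: 20+24+11+21+9+15 = 100
… (46 more)
The minimum is 94.
One optimal route: Hub → S1 → S2 → S4 → S3 → S5 → Hub (or its reverse).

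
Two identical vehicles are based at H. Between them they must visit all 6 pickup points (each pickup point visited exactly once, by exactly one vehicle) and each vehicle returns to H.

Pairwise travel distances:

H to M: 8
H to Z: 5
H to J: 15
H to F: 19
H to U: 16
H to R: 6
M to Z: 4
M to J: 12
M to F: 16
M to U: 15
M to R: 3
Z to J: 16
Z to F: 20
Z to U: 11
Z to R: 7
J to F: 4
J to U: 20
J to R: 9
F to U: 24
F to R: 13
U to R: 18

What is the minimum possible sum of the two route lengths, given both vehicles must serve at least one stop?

Minimum combined distance: 74.

There are 2^5 − 1 = 31 ways to divide the 6 stops into two non-empty groups. For each, the best each vehicle can do is its own shortest tour through its group:
  {M} + {Z, J, F, U, R}: 16 + 59 = 75
  {Z} + {M, J, F, U, R}: 10 + 64 = 74
  {M, Z} + {J, F, U, R}: 17 + 59 = 76
  {J} + {M, Z, F, U, R}: 30 + 64 = 94
  {M, J} + {Z, F, U, R}: 35 + 59 = 94
  {Z, J} + {M, F, U, R}: 36 + 64 = 100
  … (31 splits in total)
Best: vehicle 1 H → Z → H = 10; vehicle 2 H → M → R → J → F → U → H = 64; combined 74.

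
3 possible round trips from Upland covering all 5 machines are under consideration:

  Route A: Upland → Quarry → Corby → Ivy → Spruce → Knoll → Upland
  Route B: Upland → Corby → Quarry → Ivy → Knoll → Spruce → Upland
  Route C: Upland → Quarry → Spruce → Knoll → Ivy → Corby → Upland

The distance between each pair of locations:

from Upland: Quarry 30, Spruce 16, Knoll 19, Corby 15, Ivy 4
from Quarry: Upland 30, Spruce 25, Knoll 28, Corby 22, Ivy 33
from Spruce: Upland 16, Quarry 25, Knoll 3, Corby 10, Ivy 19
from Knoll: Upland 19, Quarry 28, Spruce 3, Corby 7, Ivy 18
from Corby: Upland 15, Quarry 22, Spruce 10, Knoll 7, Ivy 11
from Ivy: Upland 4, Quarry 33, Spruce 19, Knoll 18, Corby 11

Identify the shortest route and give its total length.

102 — Route C is the shortest.

Route A: 30 + 22 + 11 + 19 + 3 + 19 = 104
Route B: 15 + 22 + 33 + 18 + 3 + 16 = 107
Route C: 30 + 25 + 3 + 18 + 11 + 15 = 102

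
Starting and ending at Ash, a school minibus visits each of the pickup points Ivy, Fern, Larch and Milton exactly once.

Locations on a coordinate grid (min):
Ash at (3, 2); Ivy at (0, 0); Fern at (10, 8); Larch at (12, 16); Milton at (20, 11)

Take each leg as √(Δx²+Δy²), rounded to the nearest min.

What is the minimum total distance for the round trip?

52 min — the shortest possible round trip.

Ash - Ivy - Fern - Larch - Milton - Ash: 4+13+8+9+19 = 53
Ash - Ivy - Fern - Milton - Larch - Ash: 4+13+10+9+17 = 53
Ash - Ivy - Larch - Fern - Milton - Ash: 4+20+8+10+19 = 61
Ash - Ivy - Larch - Milton - Fern - Ash: 4+20+9+10+9 = 52
Ash - Ivy - Milton - Fern - Larch - Ash: 4+23+10+8+17 = 62
Ash - Ivy - Milton - Larch - Fern - Ash: 4+23+9+8+9 = 53
Ash - Fern - Ivy - Larch - Milton - Ash: 9+13+20+9+19 = 70
Ash - Fern - Ivy - Milton - Larch - Ash: 9+13+23+9+17 = 71
Ash - Fern - Larch - Ivy - Milton - Ash: 9+8+20+23+19 = 79
Ash - Fern - Milton - Ivy - Larch - Ash: 9+10+23+20+17 = 79
Ash - Larch - Ivy - Fern - Milton - Ash: 17+20+13+10+19 = 79
Ash - Larch - Fern - Ivy - Milton - Ash: 17+8+13+23+19 = 80
The minimum is 52.
One optimal route: Ash → Ivy → Larch → Milton → Fern → Ash (or its reverse).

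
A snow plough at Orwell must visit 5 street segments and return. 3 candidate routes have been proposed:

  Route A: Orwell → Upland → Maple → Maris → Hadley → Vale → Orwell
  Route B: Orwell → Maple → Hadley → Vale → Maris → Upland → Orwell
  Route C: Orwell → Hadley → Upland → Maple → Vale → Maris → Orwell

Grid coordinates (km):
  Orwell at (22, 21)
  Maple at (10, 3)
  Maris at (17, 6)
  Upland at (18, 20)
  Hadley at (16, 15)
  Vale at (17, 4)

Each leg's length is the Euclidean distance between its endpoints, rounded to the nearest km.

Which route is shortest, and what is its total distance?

Route A: 4 + 19 + 8 + 9 + 11 + 18 = 69
Route B: 22 + 13 + 11 + 2 + 14 + 4 = 66
Route C: 8 + 5 + 19 + 7 + 2 + 16 = 57

Shortest is Route C, total 57 km.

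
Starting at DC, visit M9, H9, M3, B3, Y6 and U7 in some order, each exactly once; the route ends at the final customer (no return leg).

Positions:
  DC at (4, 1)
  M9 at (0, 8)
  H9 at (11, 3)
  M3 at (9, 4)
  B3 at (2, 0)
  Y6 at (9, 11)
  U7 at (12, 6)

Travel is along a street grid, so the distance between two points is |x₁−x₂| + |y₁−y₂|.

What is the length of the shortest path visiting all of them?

39 — the minimum one-way total.

There are 6! = 720 possible orderings.
DC - M9 - H9 - M3 - B3 - Y6 - U7: 11+16+3+11+18+8 = 67
DC - M9 - H9 - M3 - B3 - U7 - Y6: 11+16+3+11+16+8 = 65
DC - M9 - H9 - M3 - Y6 - B3 - U7: 11+16+3+7+18+16 = 71
DC - M9 - H9 - M3 - Y6 - U7 - B3: 11+16+3+7+8+16 = 61
DC - M9 - H9 - M3 - U7 - B3 - Y6: 11+16+3+5+16+18 = 69
DC - M9 - H9 - M3 - U7 - Y6 - B3: 11+16+3+5+8+18 = 61
DC - M9 - H9 - B3 - M3 - Y6 - U7: 11+16+12+11+7+8 = 65
DC - M9 - H9 - B3 - M3 - U7 - Y6: 11+16+12+11+5+8 = 63
… (712 more)
DC - B3 - M9 - Y6 - M3 - H9 - U7: 3+10+12+7+3+4 = 39  ← best
The minimum is 39.
One shortest path: DC → B3 → M9 → Y6 → M3 → H9 → U7.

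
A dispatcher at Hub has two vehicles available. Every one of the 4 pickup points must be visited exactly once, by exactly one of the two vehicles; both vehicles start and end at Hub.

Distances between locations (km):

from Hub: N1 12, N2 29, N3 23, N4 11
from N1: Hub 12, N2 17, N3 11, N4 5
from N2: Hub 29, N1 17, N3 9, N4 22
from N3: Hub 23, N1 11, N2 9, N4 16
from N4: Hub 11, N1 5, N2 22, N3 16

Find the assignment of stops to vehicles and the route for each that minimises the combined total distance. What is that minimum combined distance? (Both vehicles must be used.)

There are 2^3 − 1 = 7 ways to divide the 4 stops into two non-empty groups. For each, the best each vehicle can do is its own shortest tour through its group:
  {N1} + {N2, N3, N4}: 24 + 65 = 89
  {N2} + {N1, N3, N4}: 58 + 50 = 108
  {N1, N2} + {N3, N4}: 58 + 50 = 108
  {N3} + {N1, N2, N4}: 46 + 62 = 108
  {N1, N3} + {N2, N4}: 46 + 62 = 108
  {N2, N3} + {N1, N4}: 61 + 28 = 89
  … (7 splits in total)
  {N1, N2, N3} + {N4}: 61 + 22 = 83  ← best
Best: vehicle 1 Hub → N1 → N2 → N3 → Hub = 61; vehicle 2 Hub → N4 → Hub = 22; combined 83.

83 km — the smallest possible combined total.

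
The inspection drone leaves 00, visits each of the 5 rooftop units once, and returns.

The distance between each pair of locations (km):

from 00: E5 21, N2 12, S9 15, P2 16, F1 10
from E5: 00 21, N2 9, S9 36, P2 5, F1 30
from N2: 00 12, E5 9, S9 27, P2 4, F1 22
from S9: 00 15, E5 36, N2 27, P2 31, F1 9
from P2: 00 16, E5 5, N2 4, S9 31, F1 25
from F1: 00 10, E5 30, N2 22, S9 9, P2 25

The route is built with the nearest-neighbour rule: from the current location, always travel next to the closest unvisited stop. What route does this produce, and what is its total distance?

At 00 the remaining stops are F1 10, N2 12, S9 15, P2 16, E5 21; go to F1.
At F1 the remaining stops are S9 9, N2 22, P2 25, E5 30; go to S9.
At S9 the remaining stops are N2 27, P2 31, E5 36; go to N2.
At N2 the remaining stops are P2 4, E5 9; go to P2.
At P2 the remaining stops are E5 5; go to E5.
Return E5→00: 21.
Total = 10 + 9 + 27 + 4 + 5 + 21 = 76.

76 km along 00 → F1 → S9 → N2 → P2 → E5 → 00.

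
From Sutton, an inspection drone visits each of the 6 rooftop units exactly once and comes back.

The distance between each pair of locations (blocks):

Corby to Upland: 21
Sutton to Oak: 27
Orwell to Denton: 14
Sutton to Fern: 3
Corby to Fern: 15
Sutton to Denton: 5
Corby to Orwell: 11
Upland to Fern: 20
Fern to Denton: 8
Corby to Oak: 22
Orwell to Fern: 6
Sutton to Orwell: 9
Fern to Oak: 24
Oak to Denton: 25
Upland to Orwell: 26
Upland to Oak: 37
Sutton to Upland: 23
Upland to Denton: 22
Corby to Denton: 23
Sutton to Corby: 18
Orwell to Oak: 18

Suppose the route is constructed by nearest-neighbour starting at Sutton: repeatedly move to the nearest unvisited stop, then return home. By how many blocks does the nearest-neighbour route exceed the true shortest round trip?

From Sutton: Fern=3, Denton=5, Orwell=9, Corby=18, Upland=23, Oak=27 → choose Fern (3).
From Fern: Orwell=6, Denton=8, Corby=15, Upland=20, Oak=24 → choose Orwell (6).
From Orwell: Corby=11, Denton=14, Oak=18, Upland=26 → choose Corby (11).
From Corby: Upland=21, Oak=22, Denton=23 → choose Upland (21).
From Upland: Denton=22, Oak=37 → choose Denton (22).
From Denton: Oak=25 → choose Oak (25).
NN route Sutton → Fern → Orwell → Corby → Upland → Denton → Oak → Sutton costs 115.
Optimal: Sutton → Fern → Orwell → Oak → Corby → Upland → Denton → Sutton costs 97 (by enumerating all 360 distinct tours).
Excess = 115 − 97 = 18.

18 blocks longer than the optimal tour.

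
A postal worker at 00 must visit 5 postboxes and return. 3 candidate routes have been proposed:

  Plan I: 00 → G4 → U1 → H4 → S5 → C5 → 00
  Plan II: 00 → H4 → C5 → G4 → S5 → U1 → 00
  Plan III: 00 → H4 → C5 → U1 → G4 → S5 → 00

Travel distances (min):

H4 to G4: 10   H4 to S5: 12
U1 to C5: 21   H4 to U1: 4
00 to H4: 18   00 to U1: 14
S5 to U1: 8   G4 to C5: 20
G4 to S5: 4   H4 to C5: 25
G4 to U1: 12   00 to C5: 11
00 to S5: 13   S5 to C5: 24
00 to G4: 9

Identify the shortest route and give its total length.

72 min — Plan I is the shortest.

Plan I: 9 + 12 + 4 + 12 + 24 + 11 = 72
Plan II: 18 + 25 + 20 + 4 + 8 + 14 = 89
Plan III: 18 + 25 + 21 + 12 + 4 + 13 = 93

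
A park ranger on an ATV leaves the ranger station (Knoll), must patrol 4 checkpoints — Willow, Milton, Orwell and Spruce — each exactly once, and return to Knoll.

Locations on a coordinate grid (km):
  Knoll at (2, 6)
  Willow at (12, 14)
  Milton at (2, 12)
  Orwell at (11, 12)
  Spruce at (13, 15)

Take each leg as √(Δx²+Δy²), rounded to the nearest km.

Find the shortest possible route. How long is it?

31 km — the shortest possible round trip.

With 4 stops there are 4!/2 = 12 distinct round trips (a route and its reverse cost the same).
Knoll-Willow-Milton-Orwell-Spruce-Knoll: 13+10+9+4+14 = 50
Knoll-Willow-Milton-Spruce-Orwell-Knoll: 13+10+11+4+11 = 49
Knoll-Willow-Orwell-Milton-Spruce-Knoll: 13+2+9+11+14 = 49
Knoll-Willow-Orwell-Spruce-Milton-Knoll: 13+2+4+11+6 = 36
Knoll-Willow-Spruce-Milton-Orwell-Knoll: 13+1+11+9+11 = 45
Knoll-Willow-Spruce-Orwell-Milton-Knoll: 13+1+4+9+6 = 33
Knoll-Milton-Willow-Orwell-Spruce-Knoll: 6+10+2+4+14 = 36
Knoll-Milton-Willow-Spruce-Orwell-Knoll: 6+10+1+4+11 = 32
Knoll-Milton-Orwell-Willow-Spruce-Knoll: 6+9+2+1+14 = 32
Knoll-Milton-Spruce-Willow-Orwell-Knoll: 6+11+1+2+11 = 31
Knoll-Orwell-Willow-Milton-Spruce-Knoll: 11+2+10+11+14 = 48
Knoll-Orwell-Milton-Willow-Spruce-Knoll: 11+9+10+1+14 = 45
The minimum is 31.
One optimal route: Knoll → Milton → Spruce → Willow → Orwell → Knoll (or its reverse).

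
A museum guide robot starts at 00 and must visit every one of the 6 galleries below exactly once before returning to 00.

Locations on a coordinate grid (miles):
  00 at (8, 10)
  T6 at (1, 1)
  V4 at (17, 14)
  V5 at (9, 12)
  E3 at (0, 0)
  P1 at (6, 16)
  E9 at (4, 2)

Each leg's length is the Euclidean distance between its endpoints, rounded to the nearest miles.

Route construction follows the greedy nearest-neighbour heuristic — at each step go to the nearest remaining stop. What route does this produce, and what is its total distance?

At 00 the remaining stops are V5 2, P1 6, E9 9, V4 10, T6 11, E3 13; go to V5.
At V5 the remaining stops are P1 5, V4 8, E9 11, T6 14, E3 15; go to P1.
At P1 the remaining stops are V4 11, E9 14, T6 16, E3 17; go to V4.
At V4 the remaining stops are E9 18, T6 21, E3 22; go to E9.
At E9 the remaining stops are T6 3, E3 4; go to T6.
At T6 the remaining stops are E3 1; go to E3.
Return E3→00: 13.
Total = 2 + 5 + 11 + 18 + 3 + 1 + 13 = 53.

Nearest-neighbour total = 53 miles; route 00 → V5 → P1 → V4 → E9 → T6 → E3 → 00.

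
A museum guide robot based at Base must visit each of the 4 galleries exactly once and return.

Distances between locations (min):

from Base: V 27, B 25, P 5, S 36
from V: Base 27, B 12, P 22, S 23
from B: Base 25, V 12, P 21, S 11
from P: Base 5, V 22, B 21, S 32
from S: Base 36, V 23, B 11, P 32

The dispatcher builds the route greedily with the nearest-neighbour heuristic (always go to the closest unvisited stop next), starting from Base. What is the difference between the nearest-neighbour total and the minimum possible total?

Base: P=5, B=25, V=27, S=36 ⇒ P
P: B=21, V=22, S=32 ⇒ B
B: S=11, V=12 ⇒ S
S: V=23 ⇒ V
NN route Base → P → B → S → V → Base costs 87.
Optimal: Base → B → S → V → P → Base costs 86 (by enumerating all 12 distinct tours).
Excess = 87 − 86 = 1.

Excess over optimum: 1 min.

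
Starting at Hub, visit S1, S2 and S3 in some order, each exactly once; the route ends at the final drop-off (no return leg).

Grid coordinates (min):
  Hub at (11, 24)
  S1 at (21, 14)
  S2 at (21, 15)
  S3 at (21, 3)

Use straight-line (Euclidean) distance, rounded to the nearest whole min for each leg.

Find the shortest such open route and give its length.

There are 3! = 6 possible orderings.
Hub - S1 - S2 - S3: 14+1+12 = 27
Hub - S1 - S3 - S2: 14+11+12 = 37
Hub - S2 - S1 - S3: 13+1+11 = 25
Hub - S2 - S3 - S1: 13+12+11 = 36
Hub - S3 - S1 - S2: 23+11+1 = 35
Hub - S3 - S2 - S1: 23+12+1 = 36
The minimum is 25.
One shortest path: Hub → S2 → S1 → S3.

Minimum one-way distance = 25 min.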